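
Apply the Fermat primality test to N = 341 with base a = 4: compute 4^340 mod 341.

1

4^1 ≡ 4 (mod 341)
4^2 ≡ 4^2 = 16 ≡ 16 (mod 341)
4^4 ≡ 16^2 = 256 ≡ 256 (mod 341)
4^8 ≡ 256^2 = 65536 ≡ 64 (mod 341)
4^16 ≡ 64^2 = 4096 ≡ 4 (mod 341)
4^32 ≡ 4^2 = 16 ≡ 16 (mod 341)
4^64 ≡ 16^2 = 256 ≡ 256 (mod 341)
4^128 ≡ 256^2 = 65536 ≡ 64 (mod 341)
4^256 ≡ 64^2 = 4096 ≡ 4 (mod 341)
340 = 256 + 64 + 16 + 4 in binary powers of 2.
So 4^340 ≡ 4 · 256 · 4 · 256 ≡ 1 (mod 341).
Since the result is 1, base 4 gives no evidence that 341 is composite.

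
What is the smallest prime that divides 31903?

31903 is odd.
Digit sum 16, not divisible by 3.
Ends in 3: not divisible by 5.
7: 31903 = 7·4557 + 4
11: 31903 = 11·2900 + 3
13: 31903 = 13·2454 + 1
17: 31903 = 17·1876 + 11
19: 31903 = 19·1679 + 2
23: 31903 = 23·1387 + 2
29: 31903 = 29·1100 + 3
31: 31903 = 31·1029 + 4
37: 31903 = 37·862 + 9
41: 31903 = 41·778 + 5
43: 31903 = 43·741 + 40
47: 31903 = 47·678 + 37
53: 31903 = 53·601 + 50
59: 31903 = 59·540 + 43
61: 31903 = 61·523

61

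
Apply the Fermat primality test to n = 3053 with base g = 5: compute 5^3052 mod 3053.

522

5^1 ≡ 5 (mod 3053)
5^2 ≡ 5^2 = 25 ≡ 25 (mod 3053)
5^4 ≡ 25^2 = 625 ≡ 625 (mod 3053)
5^8 ≡ 625^2 = 390625 ≡ 2894 (mod 3053)
5^16 ≡ 2894^2 = 8375236 ≡ 857 (mod 3053)
5^32 ≡ 857^2 = 734449 ≡ 1729 (mod 3053)
5^64 ≡ 1729^2 = 2989441 ≡ 554 (mod 3053)
5^128 ≡ 554^2 = 306916 ≡ 1616 (mod 3053)
5^256 ≡ 1616^2 = 2611456 ≡ 1141 (mod 3053)
5^512 ≡ 1141^2 = 1301881 ≡ 1303 (mod 3053)
5^1024 ≡ 1303^2 = 1697809 ≡ 341 (mod 3053)
5^2048 ≡ 341^2 = 116281 ≡ 267 (mod 3053)
3052 = 2048 + 512 + 256 + 128 + 64 + 32 + 8 + 4 in binary powers of 2.
So 5^3052 ≡ 267 · 1303 · 1141 · 1616 · 554 · 1729 · 2894 · 625 ≡ 522 (mod 3053).
Since 522 ≠ 1, base 5 is a Fermat witness: 3053 is composite.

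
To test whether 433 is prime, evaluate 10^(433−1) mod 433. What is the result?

10^1 ≡ 10 (mod 433)
10^2 ≡ 10^2 = 100 ≡ 100 (mod 433)
10^4 ≡ 100^2 = 10000 ≡ 41 (mod 433)
10^8 ≡ 41^2 = 1681 ≡ 382 (mod 433)
10^16 ≡ 382^2 = 145924 ≡ 3 (mod 433)
10^32 ≡ 3^2 = 9 ≡ 9 (mod 433)
10^64 ≡ 9^2 = 81 ≡ 81 (mod 433)
10^128 ≡ 81^2 = 6561 ≡ 66 (mod 433)
10^256 ≡ 66^2 = 4356 ≡ 26 (mod 433)
432 = 256 + 128 + 32 + 16 in binary powers of 2.
So 10^432 ≡ 26 · 66 · 9 · 3 ≡ 1 (mod 433).
Since the result is 1, base 10 gives no evidence that 433 is composite.

1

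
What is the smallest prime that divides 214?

2

214 is even: 2 divides it.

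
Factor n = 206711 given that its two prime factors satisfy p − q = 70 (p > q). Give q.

421

Since p = q + 70, we have 206711 = q(q + 70), so q² + 70q − 206711 = 0.
Discriminant: 70² + 4·206711 = 4900 + 826844 = 831744; √831744 = 912.
q = (−70 + 912)/2 = 421, and p = q + 70 = 491.
Check: 421 · 491 = 206711.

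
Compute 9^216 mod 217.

8

9^1 ≡ 9 (mod 217)
9^2 ≡ 9^2 = 81 ≡ 81 (mod 217)
9^4 ≡ 81^2 = 6561 ≡ 51 (mod 217)
9^8 ≡ 51^2 = 2601 ≡ 214 (mod 217)
9^16 ≡ 214^2 = 45796 ≡ 9 (mod 217)
9^32 ≡ 9^2 = 81 ≡ 81 (mod 217)
9^64 ≡ 81^2 = 6561 ≡ 51 (mod 217)
9^128 ≡ 51^2 = 2601 ≡ 214 (mod 217)
216 = 128 + 64 + 16 + 8 in binary powers of 2.
So 9^216 ≡ 214 · 51 · 9 · 214 ≡ 8 (mod 217).
Since 8 ≠ 1, base 9 is a Fermat witness: 217 is composite.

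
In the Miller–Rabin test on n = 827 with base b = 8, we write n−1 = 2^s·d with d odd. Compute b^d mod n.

827 − 1 = 826 = 2^1 · 413, so d = 413.
8^1 ≡ 8 (mod 827)
8^2 ≡ 8^2 = 64 ≡ 64 (mod 827)
8^4 ≡ 64^2 = 4096 ≡ 788 (mod 827)
8^8 ≡ 788^2 = 620944 ≡ 694 (mod 827)
8^16 ≡ 694^2 = 481636 ≡ 322 (mod 827)
8^32 ≡ 322^2 = 103684 ≡ 309 (mod 827)
8^64 ≡ 309^2 = 95481 ≡ 376 (mod 827)
8^128 ≡ 376^2 = 141376 ≡ 786 (mod 827)
8^256 ≡ 786^2 = 617796 ≡ 27 (mod 827)
413 = 256 + 128 + 16 + 8 + 4 + 1 in binary powers of 2.
So 8^413 ≡ 27 · 786 · 322 · 694 · 788 · 8 ≡ 826 (mod 827).
Since 8^d ≡ 826 (mod 827), base 8 does not prove 827 composite.

826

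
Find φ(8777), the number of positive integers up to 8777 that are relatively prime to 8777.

8580

Factor: 8777 = 67 · 131.
φ(8777) = (67−1) · (131−1) = 66 · 130 = 8580.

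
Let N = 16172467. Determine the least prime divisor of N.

83

16172467 is odd.
Digit sum 34, not divisible by 3.
Ends in 7: not divisible by 5.
7: 16172467 = 7·2310352 + 3
11: 16172467 = 11·1470224 + 3
13: 16172467 = 13·1244035 + 12
17: 16172467 = 17·951321 + 10
19: 16172467 = 19·851182 + 9
23: 16172467 = 23·703150 + 17
29: 16172467 = 29·557671 + 8
31: 16172467 = 31·521692 + 15
37: 16172467 = 37·437093 + 26
41: 16172467 = 41·394450 + 17
43: 16172467 = 43·376103 + 38
47: 16172467 = 47·344095 + 2
53: 16172467 = 53·305140 + 47
59: 16172467 = 59·274109 + 36
61: 16172467 = 61·265122 + 25
67: 16172467 = 67·241380 + 7
71: 16172467 = 71·227781 + 16
73: 16172467 = 73·221540 + 47
79: 16172467 = 79·204714 + 61
83: 16172467 = 83·194849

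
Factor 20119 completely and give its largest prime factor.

20119 = 11 · 1829
1829 = 31 · 59
59 is prime.
So 20119 = 11 · 31 · 59; the largest prime factor is 59.

59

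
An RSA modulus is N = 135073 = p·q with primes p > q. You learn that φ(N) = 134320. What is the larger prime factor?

φ(n) = (p−1)(q−1) = n − (p+q) + 1, so p + q = 135073 − 134320 + 1 = 754.
p and q are the roots of t² − 754t + 135073 = 0.
Discriminant: 754² − 4·135073 = 568516 − 540292 = 28224; √28224 = 168.
q = (754 − 168)/2 = 293, p = (754 + 168)/2 = 461.
Check: 293 · 461 = 135073.

461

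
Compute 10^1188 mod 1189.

10^1 ≡ 10 (mod 1189)
10^2 ≡ 10^2 = 100 ≡ 100 (mod 1189)
10^4 ≡ 100^2 = 10000 ≡ 488 (mod 1189)
10^8 ≡ 488^2 = 238144 ≡ 344 (mod 1189)
10^16 ≡ 344^2 = 118336 ≡ 625 (mod 1189)
10^32 ≡ 625^2 = 390625 ≡ 633 (mod 1189)
10^64 ≡ 633^2 = 400689 ≡ 1185 (mod 1189)
10^128 ≡ 1185^2 = 1404225 ≡ 16 (mod 1189)
10^256 ≡ 16^2 = 256 ≡ 256 (mod 1189)
10^512 ≡ 256^2 = 65536 ≡ 141 (mod 1189)
10^1024 ≡ 141^2 = 19881 ≡ 857 (mod 1189)
1188 = 1024 + 128 + 32 + 4 in binary powers of 2.
So 10^1188 ≡ 857 · 16 · 633 · 488 ≡ 426 (mod 1189).
Since 426 ≠ 1, base 10 is a Fermat witness: 1189 is composite.

426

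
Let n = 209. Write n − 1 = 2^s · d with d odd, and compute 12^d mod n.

209 − 1 = 208 = 2^4 · 13, so d = 13.
12^1 ≡ 12 (mod 209)
12^2 ≡ 12^2 = 144 ≡ 144 (mod 209)
12^4 ≡ 144^2 = 20736 ≡ 45 (mod 209)
12^8 ≡ 45^2 = 2025 ≡ 144 (mod 209)
13 = 8 + 4 + 1 in binary powers of 2.
So 12^13 ≡ 144 · 45 · 12 ≡ 12 (mod 209).
Squaring chain: 12 → 144 → 45 → 144; never reaches −1, so base 12 is a Miller–Rabin witness that 209 is composite.

12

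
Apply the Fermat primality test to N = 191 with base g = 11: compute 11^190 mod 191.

1

11^1 ≡ 11 (mod 191)
11^2 ≡ 11^2 = 121 ≡ 121 (mod 191)
11^4 ≡ 121^2 = 14641 ≡ 125 (mod 191)
11^8 ≡ 125^2 = 15625 ≡ 154 (mod 191)
11^16 ≡ 154^2 = 23716 ≡ 32 (mod 191)
11^32 ≡ 32^2 = 1024 ≡ 69 (mod 191)
11^64 ≡ 69^2 = 4761 ≡ 177 (mod 191)
11^128 ≡ 177^2 = 31329 ≡ 5 (mod 191)
190 = 128 + 32 + 16 + 8 + 4 + 2 in binary powers of 2.
So 11^190 ≡ 5 · 69 · 32 · 154 · 125 · 121 ≡ 1 (mod 191).
Since the result is 1, base 11 gives no evidence that 191 is composite.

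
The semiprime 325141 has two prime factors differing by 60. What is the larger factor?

601

Since p = q + 60, we have 325141 = q(q + 60), so q² + 60q − 325141 = 0.
Discriminant: 60² + 4·325141 = 3600 + 1300564 = 1304164; √1304164 = 1142.
q = (−60 + 1142)/2 = 541, and p = q + 60 = 601.
Check: 541 · 601 = 325141.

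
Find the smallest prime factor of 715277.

715277 is odd.
Digit sum 29, not divisible by 3.
Ends in 7: not divisible by 5.
7: 715277 = 7·102182 + 3
11: 715277 = 11·65025 + 2
13: 715277 = 13·55021 + 4
17: 715277 = 17·42075 + 2
19: 715277 = 19·37646 + 3
23: 715277 = 23·31099

23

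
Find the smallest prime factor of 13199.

67

13199 is odd.
Digit sum 23, not divisible by 3.
Ends in 9: not divisible by 5.
7: 13199 = 7·1885 + 4
11: 13199 = 11·1199 + 10
13: 13199 = 13·1015 + 4
17: 13199 = 17·776 + 7
19: 13199 = 19·694 + 13
23: 13199 = 23·573 + 20
29: 13199 = 29·455 + 4
31: 13199 = 31·425 + 24
37: 13199 = 37·356 + 27
41: 13199 = 41·321 + 38
43: 13199 = 43·306 + 41
47: 13199 = 47·280 + 39
53: 13199 = 53·249 + 2
59: 13199 = 59·223 + 42
61: 13199 = 61·216 + 23
67: 13199 = 67·197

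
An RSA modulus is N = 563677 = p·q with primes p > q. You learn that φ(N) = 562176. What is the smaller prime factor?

733

φ(n) = (p−1)(q−1) = n − (p+q) + 1, so p + q = 563677 − 562176 + 1 = 1502.
p and q are the roots of t² − 1502t + 563677 = 0.
Discriminant: 1502² − 4·563677 = 2256004 − 2254708 = 1296; √1296 = 36.
q = (1502 − 36)/2 = 733, p = (1502 + 36)/2 = 769.
Check: 733 · 769 = 563677.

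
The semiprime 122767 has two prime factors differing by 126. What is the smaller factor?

293

Since p = q + 126, we have 122767 = q(q + 126), so q² + 126q − 122767 = 0.
Discriminant: 126² + 4·122767 = 15876 + 491068 = 506944; √506944 = 712.
q = (−126 + 712)/2 = 293, and p = q + 126 = 419.
Check: 293 · 419 = 122767.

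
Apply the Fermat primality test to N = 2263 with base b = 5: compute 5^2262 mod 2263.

900

5^1 ≡ 5 (mod 2263)
5^2 ≡ 5^2 = 25 ≡ 25 (mod 2263)
5^4 ≡ 25^2 = 625 ≡ 625 (mod 2263)
5^8 ≡ 625^2 = 390625 ≡ 1389 (mod 2263)
5^16 ≡ 1389^2 = 1929321 ≡ 1245 (mod 2263)
5^32 ≡ 1245^2 = 1550025 ≡ 2133 (mod 2263)
5^64 ≡ 2133^2 = 4549689 ≡ 1059 (mod 2263)
5^128 ≡ 1059^2 = 1121481 ≡ 1296 (mod 2263)
5^256 ≡ 1296^2 = 1679616 ≡ 470 (mod 2263)
5^512 ≡ 470^2 = 220900 ≡ 1389 (mod 2263)
5^1024 ≡ 1389^2 = 1929321 ≡ 1245 (mod 2263)
5^2048 ≡ 1245^2 = 1550025 ≡ 2133 (mod 2263)
2262 = 2048 + 128 + 64 + 16 + 4 + 2 in binary powers of 2.
So 5^2262 ≡ 2133 · 1296 · 1059 · 1245 · 625 · 25 ≡ 900 (mod 2263).
Since 900 ≠ 1, base 5 is a Fermat witness: 2263 is composite.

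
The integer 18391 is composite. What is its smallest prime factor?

18391 is odd.
Digit sum 22, not divisible by 3.
Ends in 1: not divisible by 5.
7: 18391 = 7·2627 + 2
11: 18391 = 11·1671 + 10
13: 18391 = 13·1414 + 9
17: 18391 = 17·1081 + 14
19: 18391 = 19·967 + 18
23: 18391 = 23·799 + 14
29: 18391 = 29·634 + 5
31: 18391 = 31·593 + 8
37: 18391 = 37·497 + 2
41: 18391 = 41·448 + 23
43: 18391 = 43·427 + 30
47: 18391 = 47·391 + 14
53: 18391 = 53·347

53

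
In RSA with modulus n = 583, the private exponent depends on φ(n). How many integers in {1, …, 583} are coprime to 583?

Factor: 583 = 11 · 53.
φ(583) = (11−1) · (53−1) = 10 · 52 = 520.

520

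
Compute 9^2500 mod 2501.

1

9^1 ≡ 9 (mod 2501)
9^2 ≡ 9^2 = 81 ≡ 81 (mod 2501)
9^4 ≡ 81^2 = 6561 ≡ 1559 (mod 2501)
9^8 ≡ 1559^2 = 2430481 ≡ 2010 (mod 2501)
9^16 ≡ 2010^2 = 4040100 ≡ 985 (mod 2501)
9^32 ≡ 985^2 = 970225 ≡ 2338 (mod 2501)
9^64 ≡ 2338^2 = 5466244 ≡ 1559 (mod 2501)
9^128 ≡ 1559^2 = 2430481 ≡ 2010 (mod 2501)
9^256 ≡ 2010^2 = 4040100 ≡ 985 (mod 2501)
9^512 ≡ 985^2 = 970225 ≡ 2338 (mod 2501)
9^1024 ≡ 2338^2 = 5466244 ≡ 1559 (mod 2501)
9^2048 ≡ 1559^2 = 2430481 ≡ 2010 (mod 2501)
2500 = 2048 + 256 + 128 + 64 + 4 in binary powers of 2.
So 9^2500 ≡ 2010 · 985 · 2010 · 1559 · 1559 ≡ 1 (mod 2501).
Since the result is 1, base 9 gives no evidence that 2501 is composite.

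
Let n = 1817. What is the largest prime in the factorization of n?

1817 = 23 · 79
79 is prime.
So 1817 = 23 · 79; the largest prime factor is 79.

79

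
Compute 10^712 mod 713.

10^1 ≡ 10 (mod 713)
10^2 ≡ 10^2 = 100 ≡ 100 (mod 713)
10^4 ≡ 100^2 = 10000 ≡ 18 (mod 713)
10^8 ≡ 18^2 = 324 ≡ 324 (mod 713)
10^16 ≡ 324^2 = 104976 ≡ 165 (mod 713)
10^32 ≡ 165^2 = 27225 ≡ 131 (mod 713)
10^64 ≡ 131^2 = 17161 ≡ 49 (mod 713)
10^128 ≡ 49^2 = 2401 ≡ 262 (mod 713)
10^256 ≡ 262^2 = 68644 ≡ 196 (mod 713)
10^512 ≡ 196^2 = 38416 ≡ 627 (mod 713)
712 = 512 + 128 + 64 + 8 in binary powers of 2.
So 10^712 ≡ 627 · 262 · 49 · 324 ≡ 485 (mod 713).
Since 485 ≠ 1, base 10 is a Fermat witness: 713 is composite.

485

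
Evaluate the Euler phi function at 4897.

4756

Factor: 4897 = 59 · 83.
φ(4897) = (59−1) · (83−1) = 58 · 82 = 4756.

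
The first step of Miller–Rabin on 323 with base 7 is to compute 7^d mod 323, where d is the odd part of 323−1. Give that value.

296

323 − 1 = 322 = 2^1 · 161, so d = 161.
7^1 ≡ 7 (mod 323)
7^2 ≡ 7^2 = 49 ≡ 49 (mod 323)
7^4 ≡ 49^2 = 2401 ≡ 140 (mod 323)
7^8 ≡ 140^2 = 19600 ≡ 220 (mod 323)
7^16 ≡ 220^2 = 48400 ≡ 273 (mod 323)
7^32 ≡ 273^2 = 74529 ≡ 239 (mod 323)
7^64 ≡ 239^2 = 57121 ≡ 273 (mod 323)
7^128 ≡ 273^2 = 74529 ≡ 239 (mod 323)
161 = 128 + 32 + 1 in binary powers of 2.
So 7^161 ≡ 239 · 239 · 7 ≡ 296 (mod 323).
Squaring chain: 296; never reaches −1, so base 7 is a Miller–Rabin witness that 323 is composite.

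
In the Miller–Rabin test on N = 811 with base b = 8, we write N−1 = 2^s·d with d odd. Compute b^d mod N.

811 − 1 = 810 = 2^1 · 405, so d = 405.
8^1 ≡ 8 (mod 811)
8^2 ≡ 8^2 = 64 ≡ 64 (mod 811)
8^4 ≡ 64^2 = 4096 ≡ 41 (mod 811)
8^8 ≡ 41^2 = 1681 ≡ 59 (mod 811)
8^16 ≡ 59^2 = 3481 ≡ 237 (mod 811)
8^32 ≡ 237^2 = 56169 ≡ 210 (mod 811)
8^64 ≡ 210^2 = 44100 ≡ 306 (mod 811)
8^128 ≡ 306^2 = 93636 ≡ 371 (mod 811)
8^256 ≡ 371^2 = 137641 ≡ 582 (mod 811)
405 = 256 + 128 + 16 + 4 + 1 in binary powers of 2.
So 8^405 ≡ 582 · 371 · 237 · 41 · 8 ≡ 810 (mod 811).
Since 8^d ≡ 810 (mod 811), base 8 does not prove 811 composite.

810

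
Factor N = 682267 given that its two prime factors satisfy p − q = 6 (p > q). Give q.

Since p = q + 6, we have 682267 = q(q + 6), so q² + 6q − 682267 = 0.
Discriminant: 6² + 4·682267 = 36 + 2729068 = 2729104; √2729104 = 1652.
q = (−6 + 1652)/2 = 823, and p = q + 6 = 829.
Check: 823 · 829 = 682267.

823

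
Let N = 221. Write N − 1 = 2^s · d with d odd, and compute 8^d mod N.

221 − 1 = 220 = 2^2 · 55, so d = 55.
8^1 ≡ 8 (mod 221)
8^2 ≡ 8^2 = 64 ≡ 64 (mod 221)
8^4 ≡ 64^2 = 4096 ≡ 118 (mod 221)
8^8 ≡ 118^2 = 13924 ≡ 1 (mod 221)
8^16 ≡ 1^2 = 1 ≡ 1 (mod 221)
8^32 ≡ 1^2 = 1 ≡ 1 (mod 221)
55 = 32 + 16 + 4 + 2 + 1 in binary powers of 2.
So 8^55 ≡ 1 · 1 · 118 · 64 · 8 ≡ 83 (mod 221).
Squaring chain: 83 → 38; never reaches −1, so base 8 is a Miller–Rabin witness that 221 is composite.

83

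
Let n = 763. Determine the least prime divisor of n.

7

763 is odd.
Digit sum 16, not divisible by 3.
Ends in 3: not divisible by 5.
7: 763 = 7·109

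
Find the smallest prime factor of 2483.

13

2483 is odd.
Digit sum 17, not divisible by 3.
Ends in 3: not divisible by 5.
7: 2483 = 7·354 + 5
11: 2483 = 11·225 + 8
13: 2483 = 13·191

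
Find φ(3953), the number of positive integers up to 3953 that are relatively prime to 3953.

Factor: 3953 = 59 · 67.
φ(3953) = (59−1) · (67−1) = 58 · 66 = 3828.

3828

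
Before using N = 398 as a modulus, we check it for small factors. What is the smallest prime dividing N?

2

398 is even: 2 divides it.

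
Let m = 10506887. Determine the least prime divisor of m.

10506887 is odd.
Digit sum 35, not divisible by 3.
Ends in 7: not divisible by 5.
7: 10506887 = 7·1500983 + 6
11: 10506887 = 11·955171 + 6
13: 10506887 = 13·808222 + 1
17: 10506887 = 17·618052 + 3
19: 10506887 = 19·552994 + 1
23: 10506887 = 23·456821 + 4
29: 10506887 = 29·362306 + 13
31: 10506887 = 31·338931 + 26
37: 10506887 = 37·283969 + 34
41: 10506887 = 41·256265 + 22
43: 10506887 = 43·244346 + 9
47: 10506887 = 47·223550 + 37
53: 10506887 = 53·198243 + 8
59: 10506887 = 59·178082 + 49
61: 10506887 = 61·172244 + 3
67: 10506887 = 67·156819 + 14
71: 10506887 = 71·147984 + 23
73: 10506887 = 73·143929 + 70
79: 10506887 = 79·132998 + 45
83: 10506887 = 83·126589

83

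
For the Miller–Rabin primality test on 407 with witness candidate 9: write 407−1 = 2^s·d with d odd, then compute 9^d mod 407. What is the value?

256

407 − 1 = 406 = 2^1 · 203, so d = 203.
9^1 ≡ 9 (mod 407)
9^2 ≡ 9^2 = 81 ≡ 81 (mod 407)
9^4 ≡ 81^2 = 6561 ≡ 49 (mod 407)
9^8 ≡ 49^2 = 2401 ≡ 366 (mod 407)
9^16 ≡ 366^2 = 133956 ≡ 53 (mod 407)
9^32 ≡ 53^2 = 2809 ≡ 367 (mod 407)
9^64 ≡ 367^2 = 134689 ≡ 379 (mod 407)
9^128 ≡ 379^2 = 143641 ≡ 377 (mod 407)
203 = 128 + 64 + 8 + 2 + 1 in binary powers of 2.
So 9^203 ≡ 377 · 379 · 366 · 81 · 9 ≡ 256 (mod 407).
Squaring chain: 256; never reaches −1, so base 9 is a Miller–Rabin witness that 407 is composite.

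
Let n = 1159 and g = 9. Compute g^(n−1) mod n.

790

9^1 ≡ 9 (mod 1159)
9^2 ≡ 9^2 = 81 ≡ 81 (mod 1159)
9^4 ≡ 81^2 = 6561 ≡ 766 (mod 1159)
9^8 ≡ 766^2 = 586756 ≡ 302 (mod 1159)
9^16 ≡ 302^2 = 91204 ≡ 802 (mod 1159)
9^32 ≡ 802^2 = 643204 ≡ 1118 (mod 1159)
9^64 ≡ 1118^2 = 1249924 ≡ 522 (mod 1159)
9^128 ≡ 522^2 = 272484 ≡ 119 (mod 1159)
9^256 ≡ 119^2 = 14161 ≡ 253 (mod 1159)
9^512 ≡ 253^2 = 64009 ≡ 264 (mod 1159)
9^1024 ≡ 264^2 = 69696 ≡ 156 (mod 1159)
1158 = 1024 + 128 + 4 + 2 in binary powers of 2.
So 9^1158 ≡ 156 · 119 · 766 · 81 ≡ 790 (mod 1159).
Since 790 ≠ 1, base 9 is a Fermat witness: 1159 is composite.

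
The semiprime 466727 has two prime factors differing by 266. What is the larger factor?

Since p = q + 266, we have 466727 = q(q + 266), so q² + 266q − 466727 = 0.
Discriminant: 266² + 4·466727 = 70756 + 1866908 = 1937664; √1937664 = 1392.
q = (−266 + 1392)/2 = 563, and p = q + 266 = 829.
Check: 563 · 829 = 466727.

829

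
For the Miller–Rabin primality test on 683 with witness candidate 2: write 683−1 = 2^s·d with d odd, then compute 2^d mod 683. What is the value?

683 − 1 = 682 = 2^1 · 341, so d = 341.
2^1 ≡ 2 (mod 683)
2^2 ≡ 2^2 = 4 ≡ 4 (mod 683)
2^4 ≡ 4^2 = 16 ≡ 16 (mod 683)
2^8 ≡ 16^2 = 256 ≡ 256 (mod 683)
2^16 ≡ 256^2 = 65536 ≡ 651 (mod 683)
2^32 ≡ 651^2 = 423801 ≡ 341 (mod 683)
2^64 ≡ 341^2 = 116281 ≡ 171 (mod 683)
2^128 ≡ 171^2 = 29241 ≡ 555 (mod 683)
2^256 ≡ 555^2 = 308025 ≡ 675 (mod 683)
341 = 256 + 64 + 16 + 4 + 1 in binary powers of 2.
So 2^341 ≡ 675 · 171 · 651 · 16 · 2 ≡ 682 (mod 683).
Since 2^d ≡ 682 (mod 683), base 2 does not prove 683 composite.

682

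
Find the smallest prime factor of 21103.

47

21103 is odd.
Digit sum 7, not divisible by 3.
Ends in 3: not divisible by 5.
7: 21103 = 7·3014 + 5
11: 21103 = 11·1918 + 5
13: 21103 = 13·1623 + 4
17: 21103 = 17·1241 + 6
19: 21103 = 19·1110 + 13
23: 21103 = 23·917 + 12
29: 21103 = 29·727 + 20
31: 21103 = 31·680 + 23
37: 21103 = 37·570 + 13
41: 21103 = 41·514 + 29
43: 21103 = 43·490 + 33
47: 21103 = 47·449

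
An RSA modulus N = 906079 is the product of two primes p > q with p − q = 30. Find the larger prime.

Since p = q + 30, we have 906079 = q(q + 30), so q² + 30q − 906079 = 0.
Discriminant: 30² + 4·906079 = 900 + 3624316 = 3625216; √3625216 = 1904.
q = (−30 + 1904)/2 = 937, and p = q + 30 = 967.
Check: 937 · 967 = 906079.

967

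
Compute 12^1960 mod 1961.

12^1 ≡ 12 (mod 1961)
12^2 ≡ 12^2 = 144 ≡ 144 (mod 1961)
12^4 ≡ 144^2 = 20736 ≡ 1126 (mod 1961)
12^8 ≡ 1126^2 = 1267876 ≡ 1070 (mod 1961)
12^16 ≡ 1070^2 = 1144900 ≡ 1637 (mod 1961)
12^32 ≡ 1637^2 = 2679769 ≡ 1043 (mod 1961)
12^64 ≡ 1043^2 = 1087849 ≡ 1455 (mod 1961)
12^128 ≡ 1455^2 = 2117025 ≡ 1106 (mod 1961)
12^256 ≡ 1106^2 = 1223236 ≡ 1533 (mod 1961)
12^512 ≡ 1533^2 = 2350089 ≡ 811 (mod 1961)
12^1024 ≡ 811^2 = 657721 ≡ 786 (mod 1961)
1960 = 1024 + 512 + 256 + 128 + 32 + 8 in binary powers of 2.
So 12^1960 ≡ 786 · 811 · 1533 · 1106 · 1043 · 1070 ≡ 786 (mod 1961).
Since 786 ≠ 1, base 12 is a Fermat witness: 1961 is composite.

786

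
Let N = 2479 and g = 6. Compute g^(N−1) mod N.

6^1 ≡ 6 (mod 2479)
6^2 ≡ 6^2 = 36 ≡ 36 (mod 2479)
6^4 ≡ 36^2 = 1296 ≡ 1296 (mod 2479)
6^8 ≡ 1296^2 = 1679616 ≡ 1333 (mod 2479)
6^16 ≡ 1333^2 = 1776889 ≡ 1925 (mod 2479)
6^32 ≡ 1925^2 = 3705625 ≡ 1999 (mod 2479)
6^64 ≡ 1999^2 = 3996001 ≡ 2332 (mod 2479)
6^128 ≡ 2332^2 = 5438224 ≡ 1777 (mod 2479)
6^256 ≡ 1777^2 = 3157729 ≡ 1962 (mod 2479)
6^512 ≡ 1962^2 = 3849444 ≡ 2036 (mod 2479)
6^1024 ≡ 2036^2 = 4145296 ≡ 408 (mod 2479)
6^2048 ≡ 408^2 = 166464 ≡ 371 (mod 2479)
2478 = 2048 + 256 + 128 + 32 + 8 + 4 + 2 in binary powers of 2.
So 6^2478 ≡ 371 · 1962 · 1777 · 1999 · 1333 · 1296 · 36 ≡ 2293 (mod 2479).
Since 2293 ≠ 1, base 6 is a Fermat witness: 2479 is composite.

2293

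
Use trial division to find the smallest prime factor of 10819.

31

10819 is odd.
Digit sum 19, not divisible by 3.
Ends in 9: not divisible by 5.
7: 10819 = 7·1545 + 4
11: 10819 = 11·983 + 6
13: 10819 = 13·832 + 3
17: 10819 = 17·636 + 7
19: 10819 = 19·569 + 8
23: 10819 = 23·470 + 9
29: 10819 = 29·373 + 2
31: 10819 = 31·349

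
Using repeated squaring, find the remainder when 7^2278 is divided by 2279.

982

7^1 ≡ 7 (mod 2279)
7^2 ≡ 7^2 = 49 ≡ 49 (mod 2279)
7^4 ≡ 49^2 = 2401 ≡ 122 (mod 2279)
7^8 ≡ 122^2 = 14884 ≡ 1210 (mod 2279)
7^16 ≡ 1210^2 = 1464100 ≡ 982 (mod 2279)
7^32 ≡ 982^2 = 964324 ≡ 307 (mod 2279)
7^64 ≡ 307^2 = 94249 ≡ 810 (mod 2279)
7^128 ≡ 810^2 = 656100 ≡ 2027 (mod 2279)
7^256 ≡ 2027^2 = 4108729 ≡ 1971 (mod 2279)
7^512 ≡ 1971^2 = 3884841 ≡ 1425 (mod 2279)
7^1024 ≡ 1425^2 = 2030625 ≡ 36 (mod 2279)
7^2048 ≡ 36^2 = 1296 ≡ 1296 (mod 2279)
2278 = 2048 + 128 + 64 + 32 + 4 + 2 in binary powers of 2.
So 7^2278 ≡ 1296 · 2027 · 810 · 307 · 122 · 49 ≡ 982 (mod 2279).
Since 982 ≠ 1, base 7 is a Fermat witness: 2279 is composite.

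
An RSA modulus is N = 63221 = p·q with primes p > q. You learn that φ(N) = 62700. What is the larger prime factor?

331

φ(n) = (p−1)(q−1) = n − (p+q) + 1, so p + q = 63221 − 62700 + 1 = 522.
p and q are the roots of t² − 522t + 63221 = 0.
Discriminant: 522² − 4·63221 = 272484 − 252884 = 19600; √19600 = 140.
q = (522 − 140)/2 = 191, p = (522 + 140)/2 = 331.
Check: 191 · 331 = 63221.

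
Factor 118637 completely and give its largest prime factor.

118637 = 31 · 3827
3827 = 43 · 89
89 is prime.
So 118637 = 31 · 43 · 89; the largest prime factor is 89.

89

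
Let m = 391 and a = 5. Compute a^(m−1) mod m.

5^1 ≡ 5 (mod 391)
5^2 ≡ 5^2 = 25 ≡ 25 (mod 391)
5^4 ≡ 25^2 = 625 ≡ 234 (mod 391)
5^8 ≡ 234^2 = 54756 ≡ 16 (mod 391)
5^16 ≡ 16^2 = 256 ≡ 256 (mod 391)
5^32 ≡ 256^2 = 65536 ≡ 239 (mod 391)
5^64 ≡ 239^2 = 57121 ≡ 35 (mod 391)
5^128 ≡ 35^2 = 1225 ≡ 52 (mod 391)
5^256 ≡ 52^2 = 2704 ≡ 358 (mod 391)
390 = 256 + 128 + 4 + 2 in binary powers of 2.
So 5^390 ≡ 358 · 52 · 234 · 25 ≡ 325 (mod 391).
Since 325 ≠ 1, base 5 is a Fermat witness: 391 is composite.

325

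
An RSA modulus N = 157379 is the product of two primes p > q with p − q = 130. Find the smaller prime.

337

Since p = q + 130, we have 157379 = q(q + 130), so q² + 130q − 157379 = 0.
Discriminant: 130² + 4·157379 = 16900 + 629516 = 646416; √646416 = 804.
q = (−130 + 804)/2 = 337, and p = q + 130 = 467.
Check: 337 · 467 = 157379.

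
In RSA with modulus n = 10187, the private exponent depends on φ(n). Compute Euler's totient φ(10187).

Factor: 10187 = 61 · 167.
φ(10187) = (61−1) · (167−1) = 60 · 166 = 9960.

9960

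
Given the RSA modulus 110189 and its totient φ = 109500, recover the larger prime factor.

φ(n) = (p−1)(q−1) = n − (p+q) + 1, so p + q = 110189 − 109500 + 1 = 690.
p and q are the roots of t² − 690t + 110189 = 0.
Discriminant: 690² − 4·110189 = 476100 − 440756 = 35344; √35344 = 188.
q = (690 − 188)/2 = 251, p = (690 + 188)/2 = 439.
Check: 251 · 439 = 110189.

439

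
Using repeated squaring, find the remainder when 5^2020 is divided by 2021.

5^1 ≡ 5 (mod 2021)
5^2 ≡ 5^2 = 25 ≡ 25 (mod 2021)
5^4 ≡ 25^2 = 625 ≡ 625 (mod 2021)
5^8 ≡ 625^2 = 390625 ≡ 572 (mod 2021)
5^16 ≡ 572^2 = 327184 ≡ 1803 (mod 2021)
5^32 ≡ 1803^2 = 3250809 ≡ 1041 (mod 2021)
5^64 ≡ 1041^2 = 1083681 ≡ 425 (mod 2021)
5^128 ≡ 425^2 = 180625 ≡ 756 (mod 2021)
5^256 ≡ 756^2 = 571536 ≡ 1614 (mod 2021)
5^512 ≡ 1614^2 = 2604996 ≡ 1948 (mod 2021)
5^1024 ≡ 1948^2 = 3794704 ≡ 1287 (mod 2021)
2020 = 1024 + 512 + 256 + 128 + 64 + 32 + 4 in binary powers of 2.
So 5^2020 ≡ 1287 · 1948 · 1614 · 756 · 425 · 1041 · 625 ≡ 883 (mod 2021).
Since 883 ≠ 1, base 5 is a Fermat witness: 2021 is composite.

883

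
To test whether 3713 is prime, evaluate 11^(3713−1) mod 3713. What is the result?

11^1 ≡ 11 (mod 3713)
11^2 ≡ 11^2 = 121 ≡ 121 (mod 3713)
11^4 ≡ 121^2 = 14641 ≡ 3502 (mod 3713)
11^8 ≡ 3502^2 = 12264004 ≡ 3678 (mod 3713)
11^16 ≡ 3678^2 = 13527684 ≡ 1225 (mod 3713)
11^32 ≡ 1225^2 = 1500625 ≡ 573 (mod 3713)
11^64 ≡ 573^2 = 328329 ≡ 1585 (mod 3713)
11^128 ≡ 1585^2 = 2512225 ≡ 2237 (mod 3713)
11^256 ≡ 2237^2 = 5004169 ≡ 2758 (mod 3713)
11^512 ≡ 2758^2 = 7606564 ≡ 2340 (mod 3713)
11^1024 ≡ 2340^2 = 5475600 ≡ 2638 (mod 3713)
11^2048 ≡ 2638^2 = 6959044 ≡ 882 (mod 3713)
3712 = 2048 + 1024 + 512 + 128 in binary powers of 2.
So 11^3712 ≡ 882 · 2638 · 2340 · 2237 ≡ 2453 (mod 3713).
Since 2453 ≠ 1, base 11 is a Fermat witness: 3713 is composite.

2453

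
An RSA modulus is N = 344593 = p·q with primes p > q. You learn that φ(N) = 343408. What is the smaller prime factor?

φ(n) = (p−1)(q−1) = n − (p+q) + 1, so p + q = 344593 − 343408 + 1 = 1186.
p and q are the roots of t² − 1186t + 344593 = 0.
Discriminant: 1186² − 4·344593 = 1406596 − 1378372 = 28224; √28224 = 168.
q = (1186 − 168)/2 = 509, p = (1186 + 168)/2 = 677.
Check: 509 · 677 = 344593.

509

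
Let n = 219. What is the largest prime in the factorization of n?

73

219 = 3 · 73
73 is prime.
So 219 = 3 · 73; the largest prime factor is 73.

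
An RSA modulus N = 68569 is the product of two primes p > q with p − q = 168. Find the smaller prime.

Since p = q + 168, we have 68569 = q(q + 168), so q² + 168q − 68569 = 0.
Discriminant: 168² + 4·68569 = 28224 + 274276 = 302500; √302500 = 550.
q = (−168 + 550)/2 = 191, and p = q + 168 = 359.
Check: 191 · 359 = 68569.

191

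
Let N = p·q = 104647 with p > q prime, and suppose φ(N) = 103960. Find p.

461

φ(n) = (p−1)(q−1) = n − (p+q) + 1, so p + q = 104647 − 103960 + 1 = 688.
p and q are the roots of t² − 688t + 104647 = 0.
Discriminant: 688² − 4·104647 = 473344 − 418588 = 54756; √54756 = 234.
q = (688 − 234)/2 = 227, p = (688 + 234)/2 = 461.
Check: 227 · 461 = 104647.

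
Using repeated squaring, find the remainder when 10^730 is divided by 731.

10^1 ≡ 10 (mod 731)
10^2 ≡ 10^2 = 100 ≡ 100 (mod 731)
10^4 ≡ 100^2 = 10000 ≡ 497 (mod 731)
10^8 ≡ 497^2 = 247009 ≡ 662 (mod 731)
10^16 ≡ 662^2 = 438244 ≡ 375 (mod 731)
10^32 ≡ 375^2 = 140625 ≡ 273 (mod 731)
10^64 ≡ 273^2 = 74529 ≡ 698 (mod 731)
10^128 ≡ 698^2 = 487204 ≡ 358 (mod 731)
10^256 ≡ 358^2 = 128164 ≡ 239 (mod 731)
10^512 ≡ 239^2 = 57121 ≡ 103 (mod 731)
730 = 512 + 128 + 64 + 16 + 8 + 2 in binary powers of 2.
So 10^730 ≡ 103 · 358 · 698 · 375 · 662 · 100 ≡ 461 (mod 731).
Since 461 ≠ 1, base 10 is a Fermat witness: 731 is composite.

461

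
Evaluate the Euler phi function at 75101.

Factor: 75101 = 13 · 53 · 109.
φ(75101) = (13−1) · (53−1) · (109−1) = 12 · 52 · 108 = 67392.

67392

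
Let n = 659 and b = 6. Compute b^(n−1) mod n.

1

6^1 ≡ 6 (mod 659)
6^2 ≡ 6^2 = 36 ≡ 36 (mod 659)
6^4 ≡ 36^2 = 1296 ≡ 637 (mod 659)
6^8 ≡ 637^2 = 405769 ≡ 484 (mod 659)
6^16 ≡ 484^2 = 234256 ≡ 311 (mod 659)
6^32 ≡ 311^2 = 96721 ≡ 507 (mod 659)
6^64 ≡ 507^2 = 257049 ≡ 39 (mod 659)
6^128 ≡ 39^2 = 1521 ≡ 203 (mod 659)
6^256 ≡ 203^2 = 41209 ≡ 351 (mod 659)
6^512 ≡ 351^2 = 123201 ≡ 627 (mod 659)
658 = 512 + 128 + 16 + 2 in binary powers of 2.
So 6^658 ≡ 627 · 203 · 311 · 36 ≡ 1 (mod 659).
Since the result is 1, base 6 gives no evidence that 659 is composite.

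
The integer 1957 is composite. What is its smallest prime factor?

1957 is odd.
Digit sum 22, not divisible by 3.
Ends in 7: not divisible by 5.
7: 1957 = 7·279 + 4
11: 1957 = 11·177 + 10
13: 1957 = 13·150 + 7
17: 1957 = 17·115 + 2
19: 1957 = 19·103

19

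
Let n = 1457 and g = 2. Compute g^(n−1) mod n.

2^1 ≡ 2 (mod 1457)
2^2 ≡ 2^2 = 4 ≡ 4 (mod 1457)
2^4 ≡ 4^2 = 16 ≡ 16 (mod 1457)
2^8 ≡ 16^2 = 256 ≡ 256 (mod 1457)
2^16 ≡ 256^2 = 65536 ≡ 1428 (mod 1457)
2^32 ≡ 1428^2 = 2039184 ≡ 841 (mod 1457)
2^64 ≡ 841^2 = 707281 ≡ 636 (mod 1457)
2^128 ≡ 636^2 = 404496 ≡ 907 (mod 1457)
2^256 ≡ 907^2 = 822649 ≡ 901 (mod 1457)
2^512 ≡ 901^2 = 811801 ≡ 252 (mod 1457)
2^1024 ≡ 252^2 = 63504 ≡ 853 (mod 1457)
1456 = 1024 + 256 + 128 + 32 + 16 in binary powers of 2.
So 2^1456 ≡ 853 · 901 · 907 · 841 · 1428 ≡ 1397 (mod 1457).
Since 1397 ≠ 1, base 2 is a Fermat witness: 1457 is composite.

1397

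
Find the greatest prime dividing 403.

403 = 13 · 31
31 is prime.
So 403 = 13 · 31; the largest prime factor is 31.

31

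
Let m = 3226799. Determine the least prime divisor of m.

53

3226799 is odd.
Digit sum 38, not divisible by 3.
Ends in 9: not divisible by 5.
7: 3226799 = 7·460971 + 2
11: 3226799 = 11·293345 + 4
13: 3226799 = 13·248215 + 4
17: 3226799 = 17·189811 + 12
19: 3226799 = 19·169831 + 10
23: 3226799 = 23·140295 + 14
29: 3226799 = 29·111268 + 27
31: 3226799 = 31·104090 + 9
37: 3226799 = 37·87210 + 29
41: 3226799 = 41·78702 + 17
43: 3226799 = 43·75041 + 36
47: 3226799 = 47·68655 + 14
53: 3226799 = 53·60883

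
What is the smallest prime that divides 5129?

5129 is odd.
Digit sum 17, not divisible by 3.
Ends in 9: not divisible by 5.
7: 5129 = 7·732 + 5
11: 5129 = 11·466 + 3
13: 5129 = 13·394 + 7
17: 5129 = 17·301 + 12
19: 5129 = 19·269 + 18
23: 5129 = 23·223

23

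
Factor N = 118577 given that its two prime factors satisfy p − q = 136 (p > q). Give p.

419

Since p = q + 136, we have 118577 = q(q + 136), so q² + 136q − 118577 = 0.
Discriminant: 136² + 4·118577 = 18496 + 474308 = 492804; √492804 = 702.
q = (−136 + 702)/2 = 283, and p = q + 136 = 419.
Check: 283 · 419 = 118577.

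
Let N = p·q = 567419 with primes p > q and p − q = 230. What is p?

877

Since p = q + 230, we have 567419 = q(q + 230), so q² + 230q − 567419 = 0.
Discriminant: 230² + 4·567419 = 52900 + 2269676 = 2322576; √2322576 = 1524.
q = (−230 + 1524)/2 = 647, and p = q + 230 = 877.
Check: 647 · 877 = 567419.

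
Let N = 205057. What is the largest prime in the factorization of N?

205057 = 53 · 3869
3869 = 53 · 73
73 is prime.
So 205057 = 53^2 · 73; the largest prime factor is 73.

73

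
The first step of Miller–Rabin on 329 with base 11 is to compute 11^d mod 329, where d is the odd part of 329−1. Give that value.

107

329 − 1 = 328 = 2^3 · 41, so d = 41.
11^1 ≡ 11 (mod 329)
11^2 ≡ 11^2 = 121 ≡ 121 (mod 329)
11^4 ≡ 121^2 = 14641 ≡ 165 (mod 329)
11^8 ≡ 165^2 = 27225 ≡ 247 (mod 329)
11^16 ≡ 247^2 = 61009 ≡ 144 (mod 329)
11^32 ≡ 144^2 = 20736 ≡ 9 (mod 329)
41 = 32 + 8 + 1 in binary powers of 2.
So 11^41 ≡ 9 · 247 · 11 ≡ 107 (mod 329).
Squaring chain: 107 → 263 → 79; never reaches −1, so base 11 is a Miller–Rabin witness that 329 is composite.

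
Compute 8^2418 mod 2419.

1255

8^1 ≡ 8 (mod 2419)
8^2 ≡ 8^2 = 64 ≡ 64 (mod 2419)
8^4 ≡ 64^2 = 4096 ≡ 1677 (mod 2419)
8^8 ≡ 1677^2 = 2812329 ≡ 1451 (mod 2419)
8^16 ≡ 1451^2 = 2105401 ≡ 871 (mod 2419)
8^32 ≡ 871^2 = 758641 ≡ 1494 (mod 2419)
8^64 ≡ 1494^2 = 2232036 ≡ 1718 (mod 2419)
8^128 ≡ 1718^2 = 2951524 ≡ 344 (mod 2419)
8^256 ≡ 344^2 = 118336 ≡ 2224 (mod 2419)
8^512 ≡ 2224^2 = 4946176 ≡ 1740 (mod 2419)
8^1024 ≡ 1740^2 = 3027600 ≡ 1431 (mod 2419)
8^2048 ≡ 1431^2 = 2047761 ≡ 1287 (mod 2419)
2418 = 2048 + 256 + 64 + 32 + 16 + 2 in binary powers of 2.
So 8^2418 ≡ 1287 · 2224 · 1718 · 1494 · 871 · 64 ≡ 1255 (mod 2419).
Since 1255 ≠ 1, base 8 is a Fermat witness: 2419 is composite.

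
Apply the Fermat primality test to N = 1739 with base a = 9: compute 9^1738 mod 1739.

638

9^1 ≡ 9 (mod 1739)
9^2 ≡ 9^2 = 81 ≡ 81 (mod 1739)
9^4 ≡ 81^2 = 6561 ≡ 1344 (mod 1739)
9^8 ≡ 1344^2 = 1806336 ≡ 1254 (mod 1739)
9^16 ≡ 1254^2 = 1572516 ≡ 460 (mod 1739)
9^32 ≡ 460^2 = 211600 ≡ 1181 (mod 1739)
9^64 ≡ 1181^2 = 1394761 ≡ 83 (mod 1739)
9^128 ≡ 83^2 = 6889 ≡ 1672 (mod 1739)
9^256 ≡ 1672^2 = 2795584 ≡ 1011 (mod 1739)
9^512 ≡ 1011^2 = 1022121 ≡ 1328 (mod 1739)
9^1024 ≡ 1328^2 = 1763584 ≡ 238 (mod 1739)
1738 = 1024 + 512 + 128 + 64 + 8 + 2 in binary powers of 2.
So 9^1738 ≡ 238 · 1328 · 1672 · 83 · 1254 · 81 ≡ 638 (mod 1739).
Since 638 ≠ 1, base 9 is a Fermat witness: 1739 is composite.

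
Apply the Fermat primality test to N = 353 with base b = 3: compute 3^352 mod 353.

3^1 ≡ 3 (mod 353)
3^2 ≡ 3^2 = 9 ≡ 9 (mod 353)
3^4 ≡ 9^2 = 81 ≡ 81 (mod 353)
3^8 ≡ 81^2 = 6561 ≡ 207 (mod 353)
3^16 ≡ 207^2 = 42849 ≡ 136 (mod 353)
3^32 ≡ 136^2 = 18496 ≡ 140 (mod 353)
3^64 ≡ 140^2 = 19600 ≡ 185 (mod 353)
3^128 ≡ 185^2 = 34225 ≡ 337 (mod 353)
3^256 ≡ 337^2 = 113569 ≡ 256 (mod 353)
352 = 256 + 64 + 32 in binary powers of 2.
So 3^352 ≡ 256 · 185 · 140 ≡ 1 (mod 353).
Since the result is 1, base 3 gives no evidence that 353 is composite.

1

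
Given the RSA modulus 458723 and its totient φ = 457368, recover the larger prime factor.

φ(n) = (p−1)(q−1) = n − (p+q) + 1, so p + q = 458723 − 457368 + 1 = 1356.
p and q are the roots of t² − 1356t + 458723 = 0.
Discriminant: 1356² − 4·458723 = 1838736 − 1834892 = 3844; √3844 = 62.
q = (1356 − 62)/2 = 647, p = (1356 + 62)/2 = 709.
Check: 647 · 709 = 458723.

709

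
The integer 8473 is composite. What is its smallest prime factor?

37

8473 is odd.
Digit sum 22, not divisible by 3.
Ends in 3: not divisible by 5.
7: 8473 = 7·1210 + 3
11: 8473 = 11·770 + 3
13: 8473 = 13·651 + 10
17: 8473 = 17·498 + 7
19: 8473 = 19·445 + 18
23: 8473 = 23·368 + 9
29: 8473 = 29·292 + 5
31: 8473 = 31·273 + 10
37: 8473 = 37·229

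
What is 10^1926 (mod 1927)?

1076

10^1 ≡ 10 (mod 1927)
10^2 ≡ 10^2 = 100 ≡ 100 (mod 1927)
10^4 ≡ 100^2 = 10000 ≡ 365 (mod 1927)
10^8 ≡ 365^2 = 133225 ≡ 262 (mod 1927)
10^16 ≡ 262^2 = 68644 ≡ 1199 (mod 1927)
10^32 ≡ 1199^2 = 1437601 ≡ 59 (mod 1927)
10^64 ≡ 59^2 = 3481 ≡ 1554 (mod 1927)
10^128 ≡ 1554^2 = 2414916 ≡ 385 (mod 1927)
10^256 ≡ 385^2 = 148225 ≡ 1773 (mod 1927)
10^512 ≡ 1773^2 = 3143529 ≡ 592 (mod 1927)
10^1024 ≡ 592^2 = 350464 ≡ 1677 (mod 1927)
1926 = 1024 + 512 + 256 + 128 + 4 + 2 in binary powers of 2.
So 10^1926 ≡ 1677 · 592 · 1773 · 385 · 365 · 100 ≡ 1076 (mod 1927).
Since 1076 ≠ 1, base 10 is a Fermat witness: 1927 is composite.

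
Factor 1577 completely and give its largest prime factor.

1577 = 19 · 83
83 is prime.
So 1577 = 19 · 83; the largest prime factor is 83.

83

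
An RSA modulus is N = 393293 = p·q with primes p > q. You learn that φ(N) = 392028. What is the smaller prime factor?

φ(n) = (p−1)(q−1) = n − (p+q) + 1, so p + q = 393293 − 392028 + 1 = 1266.
p and q are the roots of t² − 1266t + 393293 = 0.
Discriminant: 1266² − 4·393293 = 1602756 − 1573172 = 29584; √29584 = 172.
q = (1266 − 172)/2 = 547, p = (1266 + 172)/2 = 719.
Check: 547 · 719 = 393293.

547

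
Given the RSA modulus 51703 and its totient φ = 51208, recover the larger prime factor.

φ(n) = (p−1)(q−1) = n − (p+q) + 1, so p + q = 51703 − 51208 + 1 = 496.
p and q are the roots of t² − 496t + 51703 = 0.
Discriminant: 496² − 4·51703 = 246016 − 206812 = 39204; √39204 = 198.
q = (496 − 198)/2 = 149, p = (496 + 198)/2 = 347.
Check: 149 · 347 = 51703.

347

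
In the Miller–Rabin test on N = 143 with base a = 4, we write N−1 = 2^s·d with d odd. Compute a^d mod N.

114

143 − 1 = 142 = 2^1 · 71, so d = 71.
4^1 ≡ 4 (mod 143)
4^2 ≡ 4^2 = 16 ≡ 16 (mod 143)
4^4 ≡ 16^2 = 256 ≡ 113 (mod 143)
4^8 ≡ 113^2 = 12769 ≡ 42 (mod 143)
4^16 ≡ 42^2 = 1764 ≡ 48 (mod 143)
4^32 ≡ 48^2 = 2304 ≡ 16 (mod 143)
4^64 ≡ 16^2 = 256 ≡ 113 (mod 143)
71 = 64 + 4 + 2 + 1 in binary powers of 2.
So 4^71 ≡ 113 · 113 · 16 · 4 ≡ 114 (mod 143).
Squaring chain: 114; never reaches −1, so base 4 is a Miller–Rabin witness that 143 is composite.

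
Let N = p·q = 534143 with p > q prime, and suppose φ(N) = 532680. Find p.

773

φ(n) = (p−1)(q−1) = n − (p+q) + 1, so p + q = 534143 − 532680 + 1 = 1464.
p and q are the roots of t² − 1464t + 534143 = 0.
Discriminant: 1464² − 4·534143 = 2143296 − 2136572 = 6724; √6724 = 82.
q = (1464 − 82)/2 = 691, p = (1464 + 82)/2 = 773.
Check: 691 · 773 = 534143.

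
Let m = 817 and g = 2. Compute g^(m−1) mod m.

102

2^1 ≡ 2 (mod 817)
2^2 ≡ 2^2 = 4 ≡ 4 (mod 817)
2^4 ≡ 4^2 = 16 ≡ 16 (mod 817)
2^8 ≡ 16^2 = 256 ≡ 256 (mod 817)
2^16 ≡ 256^2 = 65536 ≡ 176 (mod 817)
2^32 ≡ 176^2 = 30976 ≡ 747 (mod 817)
2^64 ≡ 747^2 = 558009 ≡ 815 (mod 817)
2^128 ≡ 815^2 = 664225 ≡ 4 (mod 817)
2^256 ≡ 4^2 = 16 ≡ 16 (mod 817)
2^512 ≡ 16^2 = 256 ≡ 256 (mod 817)
816 = 512 + 256 + 32 + 16 in binary powers of 2.
So 2^816 ≡ 256 · 16 · 747 · 176 ≡ 102 (mod 817).
Since 102 ≠ 1, base 2 is a Fermat witness: 817 is composite.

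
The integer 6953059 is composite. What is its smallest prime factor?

67

6953059 is odd.
Digit sum 37, not divisible by 3.
Ends in 9: not divisible by 5.
7: 6953059 = 7·993294 + 1
11: 6953059 = 11·632096 + 3
13: 6953059 = 13·534850 + 9
17: 6953059 = 17·409003 + 8
19: 6953059 = 19·365950 + 9
23: 6953059 = 23·302306 + 21
29: 6953059 = 29·239760 + 19
31: 6953059 = 31·224292 + 7
37: 6953059 = 37·187920 + 19
41: 6953059 = 41·169586 + 33
43: 6953059 = 43·161699 + 2
47: 6953059 = 47·147937 + 20
53: 6953059 = 53·131189 + 42
59: 6953059 = 59·117848 + 27
61: 6953059 = 61·113984 + 35
67: 6953059 = 67·103777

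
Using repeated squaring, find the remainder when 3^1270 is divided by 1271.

3^1 ≡ 3 (mod 1271)
3^2 ≡ 3^2 = 9 ≡ 9 (mod 1271)
3^4 ≡ 9^2 = 81 ≡ 81 (mod 1271)
3^8 ≡ 81^2 = 6561 ≡ 206 (mod 1271)
3^16 ≡ 206^2 = 42436 ≡ 493 (mod 1271)
3^32 ≡ 493^2 = 243049 ≡ 288 (mod 1271)
3^64 ≡ 288^2 = 82944 ≡ 329 (mod 1271)
3^128 ≡ 329^2 = 108241 ≡ 206 (mod 1271)
3^256 ≡ 206^2 = 42436 ≡ 493 (mod 1271)
3^512 ≡ 493^2 = 243049 ≡ 288 (mod 1271)
3^1024 ≡ 288^2 = 82944 ≡ 329 (mod 1271)
1270 = 1024 + 128 + 64 + 32 + 16 + 4 + 2 in binary powers of 2.
So 3^1270 ≡ 329 · 206 · 329 · 288 · 493 · 81 · 9 ≡ 893 (mod 1271).
Since 893 ≠ 1, base 3 is a Fermat witness: 1271 is composite.

893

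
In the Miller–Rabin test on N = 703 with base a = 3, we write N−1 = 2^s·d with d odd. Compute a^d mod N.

702

703 − 1 = 702 = 2^1 · 351, so d = 351.
3^1 ≡ 3 (mod 703)
3^2 ≡ 3^2 = 9 ≡ 9 (mod 703)
3^4 ≡ 9^2 = 81 ≡ 81 (mod 703)
3^8 ≡ 81^2 = 6561 ≡ 234 (mod 703)
3^16 ≡ 234^2 = 54756 ≡ 625 (mod 703)
3^32 ≡ 625^2 = 390625 ≡ 460 (mod 703)
3^64 ≡ 460^2 = 211600 ≡ 700 (mod 703)
3^128 ≡ 700^2 = 490000 ≡ 9 (mod 703)
3^256 ≡ 9^2 = 81 ≡ 81 (mod 703)
351 = 256 + 64 + 16 + 8 + 4 + 2 + 1 in binary powers of 2.
So 3^351 ≡ 81 · 700 · 625 · 234 · 81 · 9 · 3 ≡ 702 (mod 703).
Since 3^d ≡ 702 (mod 703), base 3 does not prove 703 composite.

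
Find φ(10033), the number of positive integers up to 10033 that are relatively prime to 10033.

Factor: 10033 = 79 · 127.
φ(10033) = (79−1) · (127−1) = 78 · 126 = 9828.

9828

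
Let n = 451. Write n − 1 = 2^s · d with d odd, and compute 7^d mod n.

451 − 1 = 450 = 2^1 · 225, so d = 225.
7^1 ≡ 7 (mod 451)
7^2 ≡ 7^2 = 49 ≡ 49 (mod 451)
7^4 ≡ 49^2 = 2401 ≡ 146 (mod 451)
7^8 ≡ 146^2 = 21316 ≡ 119 (mod 451)
7^16 ≡ 119^2 = 14161 ≡ 180 (mod 451)
7^32 ≡ 180^2 = 32400 ≡ 379 (mod 451)
7^64 ≡ 379^2 = 143641 ≡ 223 (mod 451)
7^128 ≡ 223^2 = 49729 ≡ 119 (mod 451)
225 = 128 + 64 + 32 + 1 in binary powers of 2.
So 7^225 ≡ 119 · 223 · 379 · 7 ≡ 208 (mod 451).
Squaring chain: 208; never reaches −1, so base 7 is a Miller–Rabin witness that 451 is composite.

208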